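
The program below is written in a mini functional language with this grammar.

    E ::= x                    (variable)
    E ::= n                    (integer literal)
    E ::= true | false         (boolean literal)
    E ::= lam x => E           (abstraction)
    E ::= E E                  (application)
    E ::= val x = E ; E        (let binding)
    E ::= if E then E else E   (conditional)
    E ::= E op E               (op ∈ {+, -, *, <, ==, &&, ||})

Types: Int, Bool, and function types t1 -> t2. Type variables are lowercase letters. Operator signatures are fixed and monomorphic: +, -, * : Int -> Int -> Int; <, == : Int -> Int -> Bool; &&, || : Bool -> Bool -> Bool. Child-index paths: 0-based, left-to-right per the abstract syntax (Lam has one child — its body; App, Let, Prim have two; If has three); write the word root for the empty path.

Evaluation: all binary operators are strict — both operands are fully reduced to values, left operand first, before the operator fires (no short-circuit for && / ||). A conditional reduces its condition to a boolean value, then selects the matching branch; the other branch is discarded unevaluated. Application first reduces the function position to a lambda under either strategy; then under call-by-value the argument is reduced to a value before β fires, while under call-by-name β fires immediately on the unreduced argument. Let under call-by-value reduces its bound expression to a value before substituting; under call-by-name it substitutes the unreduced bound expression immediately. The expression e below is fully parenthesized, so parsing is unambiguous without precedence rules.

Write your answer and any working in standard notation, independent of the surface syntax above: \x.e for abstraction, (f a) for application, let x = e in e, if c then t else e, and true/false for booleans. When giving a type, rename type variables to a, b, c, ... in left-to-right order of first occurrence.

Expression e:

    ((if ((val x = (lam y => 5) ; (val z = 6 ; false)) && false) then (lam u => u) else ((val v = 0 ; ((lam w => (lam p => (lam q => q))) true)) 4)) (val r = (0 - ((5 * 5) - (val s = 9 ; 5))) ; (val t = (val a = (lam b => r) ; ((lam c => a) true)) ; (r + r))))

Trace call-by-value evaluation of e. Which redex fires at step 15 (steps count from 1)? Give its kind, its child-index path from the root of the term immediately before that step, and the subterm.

Working:
step 0: ((if ((let x = (\y.5) in (let z = 6 in false)) && false) then (\u.u) else ((let v = 0 in ((\w.(\p.(\q.q))) true)) 4)) (let r = (0 - ((5 * 5) - (let s = 9 in 5))) in (let t = (let a = (\b.r) in ((\c.a) true)) in (r + r))))
step 1: [let@0.0.0] ((if ((let z = 6 in false) && false) then (\u.u) else ((let v = 0 in ((\w.(\p.(\q.q))) true)) 4)) (let r = (0 - ((5 * 5) - (let s = 9 in 5))) in (let t = (let a = (\b.r) in ((\c.a) true)) in (r + r))))
step 2: [let@0.0.0] ((if (false && false) then (\u.u) else ((let v = 0 in ((\w.(\p.(\q.q))) true)) 4)) (let r = (0 - ((5 * 5) - (let s = 9 in 5))) in (let t = (let a = (\b.r) in ((\c.a) true)) in (r + r))))
step 3: [delta@0.0] ((if false then (\u.u) else ((let v = 0 in ((\w.(\p.(\q.q))) true)) 4)) (let r = (0 - ((5 * 5) - (let s = 9 in 5))) in (let t = (let a = (\b.r) in ((\c.a) true)) in (r + r))))
step 4: [if@0] (((let v = 0 in ((\w.(\p.(\q.q))) true)) 4) (let r = (0 - ((5 * 5) - (let s = 9 in 5))) in (let t = (let a = (\b.r) in ((\c.a) true)) in (r + r))))
step 5: [let@0.0] ((((\w.(\p.(\q.q))) true) 4) (let r = (0 - ((5 * 5) - (let s = 9 in 5))) in (let t = (let a = (\b.r) in ((\c.a) true)) in (r + r))))
step 6: [beta@0.0] (((\p.(\q.q)) 4) (let r = (0 - ((5 * 5) - (let s = 9 in 5))) in (let t = (let a = (\b.r) in ((\c.a) true)) in (r + r))))
step 7: [beta@0] ((\q.q) (let r = (0 - ((5 * 5) - (let s = 9 in 5))) in (let t = (let a = (\b.r) in ((\c.a) true)) in (r + r))))
step 8: [delta@1.0.1.0] ((\q.q) (let r = (0 - (25 - (let s = 9 in 5))) in (let t = (let a = (\b.r) in ((\c.a) true)) in (r + r))))
step 9: [let@1.0.1.1] ((\q.q) (let r = (0 - (25 - 5)) in (let t = (let a = (\b.r) in ((\c.a) true)) in (r + r))))
step 10: [delta@1.0.1] ((\q.q) (let r = (0 - 20) in (let t = (let a = (\b.r) in ((\c.a) true)) in (r + r))))
step 11: [delta@1.0] ((\q.q) (let r = -20 in (let t = (let a = (\b.r) in ((\c.a) true)) in (r + r))))
step 12: [let@1] ((\q.q) (let t = (let a = (\b.-20) in ((\c.a) true)) in (-20 + -20)))
step 13: [let@1.0] ((\q.q) (let t = ((\c.(\b.-20)) true) in (-20 + -20)))
step 14: [beta@1.0] ((\q.q) (let t = (\b.-20) in (-20 + -20)))
step 15: [let@1] ((\q.q) (-20 + -20))

Answer: let at 1 : (let t = (\b.-20) in (-20 + -20))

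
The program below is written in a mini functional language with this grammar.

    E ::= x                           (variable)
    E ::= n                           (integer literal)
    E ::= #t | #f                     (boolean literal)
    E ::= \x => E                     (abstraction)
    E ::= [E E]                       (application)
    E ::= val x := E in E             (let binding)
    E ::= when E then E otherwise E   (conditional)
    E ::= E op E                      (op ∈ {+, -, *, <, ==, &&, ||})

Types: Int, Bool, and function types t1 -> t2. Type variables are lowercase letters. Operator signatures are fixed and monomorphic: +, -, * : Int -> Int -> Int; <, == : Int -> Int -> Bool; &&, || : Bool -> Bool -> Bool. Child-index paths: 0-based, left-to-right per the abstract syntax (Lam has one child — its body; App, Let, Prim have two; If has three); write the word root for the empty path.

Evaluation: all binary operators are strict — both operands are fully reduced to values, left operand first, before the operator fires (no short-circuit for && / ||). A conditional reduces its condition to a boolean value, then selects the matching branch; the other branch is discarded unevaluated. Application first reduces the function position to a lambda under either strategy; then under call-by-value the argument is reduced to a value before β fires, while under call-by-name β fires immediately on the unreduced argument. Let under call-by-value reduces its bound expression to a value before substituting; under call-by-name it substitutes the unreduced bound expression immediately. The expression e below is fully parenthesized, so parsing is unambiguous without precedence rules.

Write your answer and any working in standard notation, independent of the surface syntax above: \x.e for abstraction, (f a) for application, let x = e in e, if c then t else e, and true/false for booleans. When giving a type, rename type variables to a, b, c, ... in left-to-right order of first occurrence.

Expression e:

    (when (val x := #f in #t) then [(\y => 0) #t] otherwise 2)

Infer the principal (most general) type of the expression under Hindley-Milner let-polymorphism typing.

Trace:
let x : Bool
  unify Bool ~ Bool
\y._ : a -> Int
  unify a -> Int ~ Bool -> b
  unify a ~ Bool
  unify Int ~ b
_ _ : Int
  unify Int ~ Int

Answer: Int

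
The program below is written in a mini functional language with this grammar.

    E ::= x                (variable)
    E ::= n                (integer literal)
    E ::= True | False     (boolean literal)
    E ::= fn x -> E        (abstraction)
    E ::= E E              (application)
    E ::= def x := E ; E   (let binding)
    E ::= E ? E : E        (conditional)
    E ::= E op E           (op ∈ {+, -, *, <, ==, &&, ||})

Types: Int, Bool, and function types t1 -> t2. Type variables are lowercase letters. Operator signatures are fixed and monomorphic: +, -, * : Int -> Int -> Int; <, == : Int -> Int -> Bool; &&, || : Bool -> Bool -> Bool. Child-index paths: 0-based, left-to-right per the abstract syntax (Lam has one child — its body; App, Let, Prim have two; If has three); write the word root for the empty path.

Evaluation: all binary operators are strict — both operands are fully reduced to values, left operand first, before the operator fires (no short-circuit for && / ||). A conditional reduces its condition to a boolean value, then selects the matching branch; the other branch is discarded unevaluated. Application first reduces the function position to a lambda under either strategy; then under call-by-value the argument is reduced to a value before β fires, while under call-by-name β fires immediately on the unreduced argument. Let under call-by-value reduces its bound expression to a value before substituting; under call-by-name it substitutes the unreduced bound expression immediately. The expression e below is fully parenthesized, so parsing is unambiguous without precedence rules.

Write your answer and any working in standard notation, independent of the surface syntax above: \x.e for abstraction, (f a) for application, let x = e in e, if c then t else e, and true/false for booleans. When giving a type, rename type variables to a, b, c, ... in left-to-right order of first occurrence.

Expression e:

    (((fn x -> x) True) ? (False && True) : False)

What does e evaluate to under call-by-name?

Working:
step 0: (if ((\x.x) true) then (false && true) else false)
step 1: [beta@0] (if true then (false && true) else false)
step 2: [if@root] (false && true)
step 3: [delta@root] false

Answer: false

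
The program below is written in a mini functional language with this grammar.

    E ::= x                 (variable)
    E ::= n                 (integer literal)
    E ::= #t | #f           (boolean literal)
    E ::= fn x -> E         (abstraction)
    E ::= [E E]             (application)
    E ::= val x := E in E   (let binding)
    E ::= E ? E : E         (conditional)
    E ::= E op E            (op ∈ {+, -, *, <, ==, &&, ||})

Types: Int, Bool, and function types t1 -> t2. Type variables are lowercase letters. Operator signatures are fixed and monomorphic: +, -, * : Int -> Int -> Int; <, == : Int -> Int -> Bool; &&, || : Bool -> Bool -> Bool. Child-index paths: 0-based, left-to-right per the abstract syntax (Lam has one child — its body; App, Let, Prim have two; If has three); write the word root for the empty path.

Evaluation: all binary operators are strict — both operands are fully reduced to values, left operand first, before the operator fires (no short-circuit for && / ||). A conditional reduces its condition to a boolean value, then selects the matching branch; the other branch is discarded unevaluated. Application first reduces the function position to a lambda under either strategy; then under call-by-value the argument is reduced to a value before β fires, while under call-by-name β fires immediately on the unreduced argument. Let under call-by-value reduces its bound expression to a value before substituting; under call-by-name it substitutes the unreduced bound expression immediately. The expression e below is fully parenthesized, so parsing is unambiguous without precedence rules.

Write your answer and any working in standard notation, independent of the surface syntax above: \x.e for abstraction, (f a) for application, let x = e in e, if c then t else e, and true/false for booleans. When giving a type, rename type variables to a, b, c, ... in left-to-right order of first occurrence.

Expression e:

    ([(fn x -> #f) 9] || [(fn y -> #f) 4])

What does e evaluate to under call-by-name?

Derivation:
step 0: (((\x.false) 9) || ((\y.false) 4))
step 1: [beta@0] (false || ((\y.false) 4))
step 2: [beta@1] (false || false)
step 3: [delta@root] false

Answer: false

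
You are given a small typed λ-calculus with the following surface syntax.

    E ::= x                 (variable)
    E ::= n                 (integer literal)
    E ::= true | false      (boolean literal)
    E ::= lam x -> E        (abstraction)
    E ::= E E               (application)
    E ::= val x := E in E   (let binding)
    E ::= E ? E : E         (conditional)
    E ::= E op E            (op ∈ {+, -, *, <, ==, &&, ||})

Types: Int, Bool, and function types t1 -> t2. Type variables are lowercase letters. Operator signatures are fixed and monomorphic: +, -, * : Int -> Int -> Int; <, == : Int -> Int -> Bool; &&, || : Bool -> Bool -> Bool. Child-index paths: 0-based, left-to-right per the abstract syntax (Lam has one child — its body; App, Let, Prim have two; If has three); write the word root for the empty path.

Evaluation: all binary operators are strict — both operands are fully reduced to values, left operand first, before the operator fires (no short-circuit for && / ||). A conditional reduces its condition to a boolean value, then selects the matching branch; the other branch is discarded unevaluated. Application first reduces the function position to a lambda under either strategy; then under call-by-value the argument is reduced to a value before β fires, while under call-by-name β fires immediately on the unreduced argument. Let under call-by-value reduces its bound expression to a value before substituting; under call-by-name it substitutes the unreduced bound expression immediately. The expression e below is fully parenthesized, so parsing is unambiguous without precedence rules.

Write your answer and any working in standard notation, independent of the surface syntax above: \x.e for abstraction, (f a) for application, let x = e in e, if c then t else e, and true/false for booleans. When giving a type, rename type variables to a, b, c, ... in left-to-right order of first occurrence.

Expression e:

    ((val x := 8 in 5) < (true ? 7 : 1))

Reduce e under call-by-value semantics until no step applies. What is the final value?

Trace:
step 0: ((let x = 8 in 5) < (if true then 7 else 1))
step 1: [let@0] (5 < (if true then 7 else 1))
step 2: [if@1] (5 < 7)
step 3: [delta@root] true

Answer: true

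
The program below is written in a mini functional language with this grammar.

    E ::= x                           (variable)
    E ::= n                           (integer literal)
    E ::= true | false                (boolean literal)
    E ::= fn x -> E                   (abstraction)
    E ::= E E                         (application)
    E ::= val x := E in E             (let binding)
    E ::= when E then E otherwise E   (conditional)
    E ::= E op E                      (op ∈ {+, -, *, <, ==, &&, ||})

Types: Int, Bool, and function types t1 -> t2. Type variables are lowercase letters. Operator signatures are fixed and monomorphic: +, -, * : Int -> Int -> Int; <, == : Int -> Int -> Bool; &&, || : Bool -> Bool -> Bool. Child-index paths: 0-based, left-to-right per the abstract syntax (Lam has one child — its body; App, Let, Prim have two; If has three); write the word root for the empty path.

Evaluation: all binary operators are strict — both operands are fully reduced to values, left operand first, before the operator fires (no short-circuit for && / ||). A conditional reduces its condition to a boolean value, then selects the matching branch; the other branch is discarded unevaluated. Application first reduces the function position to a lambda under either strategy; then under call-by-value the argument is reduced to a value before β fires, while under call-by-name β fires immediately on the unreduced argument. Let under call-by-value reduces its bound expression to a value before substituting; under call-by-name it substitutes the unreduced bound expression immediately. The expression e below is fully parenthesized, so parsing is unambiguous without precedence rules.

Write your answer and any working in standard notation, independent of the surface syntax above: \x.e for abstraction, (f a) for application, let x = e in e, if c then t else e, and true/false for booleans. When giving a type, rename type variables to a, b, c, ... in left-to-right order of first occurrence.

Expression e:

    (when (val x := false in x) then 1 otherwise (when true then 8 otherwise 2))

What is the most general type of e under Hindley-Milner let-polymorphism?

Derivation:
let x : Bool
x : Bool
  unify Bool ~ Bool
  unify Bool ~ Bool
  unify Int ~ Int
  unify Int ~ Int

Answer: Int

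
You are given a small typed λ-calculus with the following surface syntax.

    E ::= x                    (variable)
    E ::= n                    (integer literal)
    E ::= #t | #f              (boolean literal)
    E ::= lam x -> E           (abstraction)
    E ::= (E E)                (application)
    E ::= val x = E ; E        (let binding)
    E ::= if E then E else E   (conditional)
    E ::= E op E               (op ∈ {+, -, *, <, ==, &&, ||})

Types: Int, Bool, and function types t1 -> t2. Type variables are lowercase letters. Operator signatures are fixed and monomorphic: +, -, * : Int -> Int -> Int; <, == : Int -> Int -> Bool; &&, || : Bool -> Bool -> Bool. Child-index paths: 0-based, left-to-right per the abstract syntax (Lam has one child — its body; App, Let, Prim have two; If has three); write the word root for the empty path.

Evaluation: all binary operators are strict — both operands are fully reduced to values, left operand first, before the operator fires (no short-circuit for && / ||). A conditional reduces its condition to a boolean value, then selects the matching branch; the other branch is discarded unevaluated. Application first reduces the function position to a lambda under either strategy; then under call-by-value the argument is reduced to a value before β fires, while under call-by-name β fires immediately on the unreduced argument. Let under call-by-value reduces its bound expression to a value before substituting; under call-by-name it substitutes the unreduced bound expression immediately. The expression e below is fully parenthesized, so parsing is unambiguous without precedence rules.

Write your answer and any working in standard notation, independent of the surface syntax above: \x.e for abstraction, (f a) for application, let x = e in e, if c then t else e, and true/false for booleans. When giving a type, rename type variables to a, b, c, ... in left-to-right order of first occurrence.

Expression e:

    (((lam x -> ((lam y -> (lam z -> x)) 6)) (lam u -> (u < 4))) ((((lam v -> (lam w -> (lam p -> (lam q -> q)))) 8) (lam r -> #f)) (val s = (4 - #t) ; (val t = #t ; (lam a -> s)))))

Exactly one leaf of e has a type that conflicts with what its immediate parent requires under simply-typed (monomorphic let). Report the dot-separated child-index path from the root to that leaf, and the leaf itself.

Answer: 1.1.0.1 : true

Trace:
x : a
\z._ : c -> a
\y._ : b -> c -> a
  unify b -> c -> a ~ Int -> d
  unify b ~ Int
  unify c -> a ~ d
_ _ : c -> a
\x._ : a -> c -> a
u : e
  unify e ~ Int
  unify Int ~ Int
\u._ : Int -> Bool
  unify a -> c -> a ~ (Int -> Bool) -> f
  unify a ~ Int -> Bool
  unify c -> Int -> Bool ~ f
_ _ : c -> Int -> Bool
q : j
\q._ : j -> j
\p._ : i -> j -> j
\w._ : h -> i -> j -> j
\v._ : g -> h -> i -> j -> j
  unify g -> h -> i -> j -> j ~ Int -> k
  unify g ~ Int
  unify h -> i -> j -> j ~ k
_ _ : h -> i -> j -> j
\r._ : l -> Bool
  unify h -> i -> j -> j ~ (l -> Bool) -> m
  unify h ~ l -> Bool
  unify i -> j -> j ~ m
_ _ : i -> j -> j
  unify Int ~ Int
  unify Bool ~ Int
  FAIL: mismatch Bool ~ Int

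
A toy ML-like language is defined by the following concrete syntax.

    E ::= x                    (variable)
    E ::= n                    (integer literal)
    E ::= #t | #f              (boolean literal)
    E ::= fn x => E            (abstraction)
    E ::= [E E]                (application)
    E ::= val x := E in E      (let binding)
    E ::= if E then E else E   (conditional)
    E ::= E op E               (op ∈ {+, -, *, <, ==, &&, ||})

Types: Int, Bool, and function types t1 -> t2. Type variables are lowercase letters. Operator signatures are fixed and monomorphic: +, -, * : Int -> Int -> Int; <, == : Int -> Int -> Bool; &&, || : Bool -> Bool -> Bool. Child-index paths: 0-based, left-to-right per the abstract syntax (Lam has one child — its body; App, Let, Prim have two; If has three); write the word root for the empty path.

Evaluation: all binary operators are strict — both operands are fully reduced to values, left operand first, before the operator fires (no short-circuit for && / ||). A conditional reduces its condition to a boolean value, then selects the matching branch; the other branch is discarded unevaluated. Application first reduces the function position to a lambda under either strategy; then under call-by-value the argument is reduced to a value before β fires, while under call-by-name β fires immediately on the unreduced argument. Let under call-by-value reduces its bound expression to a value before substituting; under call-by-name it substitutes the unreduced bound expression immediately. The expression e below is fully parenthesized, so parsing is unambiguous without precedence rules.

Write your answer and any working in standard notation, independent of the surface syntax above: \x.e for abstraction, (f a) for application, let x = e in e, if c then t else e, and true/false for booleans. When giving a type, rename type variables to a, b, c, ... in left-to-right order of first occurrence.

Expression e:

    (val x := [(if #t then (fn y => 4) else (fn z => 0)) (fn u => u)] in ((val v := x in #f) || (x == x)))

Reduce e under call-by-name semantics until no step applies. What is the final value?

Answer: true

Derivation:
step 0: (let x = ((if true then (\y.4) else (\z.0)) (\u.u)) in ((let v = x in false) || (x == x)))
step 1: [let@root] ((let v = ((if true then (\y.4) else (\z.0)) (\u.u)) in false) || (((if true then (\y.4) else (\z.0)) (\u.u)) == ((if true then (\y.4) else (\z.0)) (\u.u))))
step 2: [let@0] (false || (((if true then (\y.4) else (\z.0)) (\u.u)) == ((if true then (\y.4) else (\z.0)) (\u.u))))
step 3: [if@1.0.0] (false || (((\y.4) (\u.u)) == ((if true then (\y.4) else (\z.0)) (\u.u))))
step 4: [beta@1.0] (false || (4 == ((if true then (\y.4) else (\z.0)) (\u.u))))
step 5: [if@1.1.0] (false || (4 == ((\y.4) (\u.u))))
step 6: [beta@1.1] (false || (4 == 4))
step 7: [delta@1] (false || true)
step 8: [delta@root] true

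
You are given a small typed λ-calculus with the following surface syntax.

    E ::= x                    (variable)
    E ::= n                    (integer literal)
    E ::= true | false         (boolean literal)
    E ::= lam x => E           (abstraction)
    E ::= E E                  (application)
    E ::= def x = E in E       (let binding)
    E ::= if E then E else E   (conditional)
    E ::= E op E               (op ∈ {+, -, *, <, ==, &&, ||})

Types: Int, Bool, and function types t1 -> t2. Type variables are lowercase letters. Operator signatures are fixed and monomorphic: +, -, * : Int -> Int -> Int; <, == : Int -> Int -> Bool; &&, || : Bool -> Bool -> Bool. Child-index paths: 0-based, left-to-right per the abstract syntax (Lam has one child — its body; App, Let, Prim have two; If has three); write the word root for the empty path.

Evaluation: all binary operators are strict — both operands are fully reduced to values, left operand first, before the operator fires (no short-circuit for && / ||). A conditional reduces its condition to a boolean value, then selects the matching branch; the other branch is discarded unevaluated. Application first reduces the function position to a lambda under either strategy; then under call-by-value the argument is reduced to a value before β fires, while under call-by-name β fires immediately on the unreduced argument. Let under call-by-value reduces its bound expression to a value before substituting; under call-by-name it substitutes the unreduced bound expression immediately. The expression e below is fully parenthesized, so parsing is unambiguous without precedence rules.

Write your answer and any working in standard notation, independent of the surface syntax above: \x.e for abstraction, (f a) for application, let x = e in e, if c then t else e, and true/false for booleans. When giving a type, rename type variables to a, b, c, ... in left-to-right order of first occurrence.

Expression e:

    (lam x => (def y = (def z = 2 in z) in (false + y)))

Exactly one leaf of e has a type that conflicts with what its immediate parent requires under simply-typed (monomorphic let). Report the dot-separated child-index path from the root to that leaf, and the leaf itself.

Answer: 0.1.0 : false

Derivation:
let z : Int
z : Int
let y : Int
  unify Bool ~ Int
  FAIL: mismatch Bool ~ Int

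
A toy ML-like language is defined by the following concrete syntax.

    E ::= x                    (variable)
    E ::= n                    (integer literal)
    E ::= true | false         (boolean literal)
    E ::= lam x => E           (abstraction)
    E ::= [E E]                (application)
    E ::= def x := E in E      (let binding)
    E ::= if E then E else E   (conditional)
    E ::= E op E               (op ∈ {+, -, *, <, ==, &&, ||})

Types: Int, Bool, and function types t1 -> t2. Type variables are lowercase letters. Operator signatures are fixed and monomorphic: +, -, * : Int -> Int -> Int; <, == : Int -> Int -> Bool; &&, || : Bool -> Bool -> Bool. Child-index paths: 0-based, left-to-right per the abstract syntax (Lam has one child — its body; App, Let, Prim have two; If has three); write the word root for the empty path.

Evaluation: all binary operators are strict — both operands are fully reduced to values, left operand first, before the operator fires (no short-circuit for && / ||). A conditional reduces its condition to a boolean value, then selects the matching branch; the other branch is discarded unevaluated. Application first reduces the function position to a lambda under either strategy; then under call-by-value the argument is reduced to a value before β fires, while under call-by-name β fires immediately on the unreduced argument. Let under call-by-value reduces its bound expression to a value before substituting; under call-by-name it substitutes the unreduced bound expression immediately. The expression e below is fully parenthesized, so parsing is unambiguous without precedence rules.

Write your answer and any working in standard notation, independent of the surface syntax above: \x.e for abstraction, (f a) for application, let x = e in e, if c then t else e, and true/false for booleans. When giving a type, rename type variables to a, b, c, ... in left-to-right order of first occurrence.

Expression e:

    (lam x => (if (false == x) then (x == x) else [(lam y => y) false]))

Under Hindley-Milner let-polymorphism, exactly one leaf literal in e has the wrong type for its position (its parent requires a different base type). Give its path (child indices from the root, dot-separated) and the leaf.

Answer: 0.0.0 : false

Derivation:
  unify Bool ~ Int
  FAIL: mismatch Bool ~ Int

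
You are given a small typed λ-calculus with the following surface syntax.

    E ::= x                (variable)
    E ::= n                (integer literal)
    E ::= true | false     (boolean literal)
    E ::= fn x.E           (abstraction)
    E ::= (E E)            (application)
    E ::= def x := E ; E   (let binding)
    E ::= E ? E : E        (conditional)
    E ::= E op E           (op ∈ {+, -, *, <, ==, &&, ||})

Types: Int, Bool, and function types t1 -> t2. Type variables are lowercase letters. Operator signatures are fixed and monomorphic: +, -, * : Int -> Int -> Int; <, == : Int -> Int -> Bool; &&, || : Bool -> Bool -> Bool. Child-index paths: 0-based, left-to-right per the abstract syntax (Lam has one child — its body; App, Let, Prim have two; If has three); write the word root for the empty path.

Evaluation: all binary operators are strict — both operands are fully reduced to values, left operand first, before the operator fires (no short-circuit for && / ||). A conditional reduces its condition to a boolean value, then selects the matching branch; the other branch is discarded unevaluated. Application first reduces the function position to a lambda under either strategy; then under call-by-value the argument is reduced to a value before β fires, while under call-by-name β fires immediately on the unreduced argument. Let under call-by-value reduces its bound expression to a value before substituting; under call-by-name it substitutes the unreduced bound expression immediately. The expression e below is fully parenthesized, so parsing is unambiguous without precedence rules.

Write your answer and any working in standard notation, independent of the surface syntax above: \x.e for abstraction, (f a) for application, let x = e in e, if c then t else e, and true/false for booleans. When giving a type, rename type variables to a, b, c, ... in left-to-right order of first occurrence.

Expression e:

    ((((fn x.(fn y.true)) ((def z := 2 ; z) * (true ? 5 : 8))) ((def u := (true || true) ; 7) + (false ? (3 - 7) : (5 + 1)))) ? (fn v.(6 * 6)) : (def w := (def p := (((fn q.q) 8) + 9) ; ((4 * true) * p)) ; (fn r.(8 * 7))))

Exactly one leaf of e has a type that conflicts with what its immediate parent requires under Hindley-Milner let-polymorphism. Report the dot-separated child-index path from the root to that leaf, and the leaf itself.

Derivation:
\y._ : b -> Bool
\x._ : a -> b -> Bool
let z : Int
z : Int
  unify Int ~ Int
  unify Bool ~ Bool
  unify Int ~ Int
  unify Int ~ Int
  unify a -> b -> Bool ~ Int -> c
  unify a ~ Int
  unify b -> Bool ~ c
_ _ : b -> Bool
  unify Bool ~ Bool
  unify Bool ~ Bool
let u : Bool
  unify Int ~ Int
  unify Bool ~ Bool
  unify Int ~ Int
  unify Int ~ Int
  unify Int ~ Int
  unify Int ~ Int
  unify Int ~ Int
  unify Int ~ Int
  unify b -> Bool ~ Int -> d
  unify b ~ Int
  unify Bool ~ d
_ _ : Bool
  unify Bool ~ Bool
  unify Int ~ Int
  unify Int ~ Int
\v._ : e -> Int
q : f
\q._ : f -> f
  unify f -> f ~ Int -> g
  unify f ~ Int
  unify Int ~ g
_ _ : Int
  unify Int ~ Int
  unify Int ~ Int
let p : Int
  unify Int ~ Int
  unify Bool ~ Int
  FAIL: mismatch Bool ~ Int

Answer: 2.0.1.0.1 : true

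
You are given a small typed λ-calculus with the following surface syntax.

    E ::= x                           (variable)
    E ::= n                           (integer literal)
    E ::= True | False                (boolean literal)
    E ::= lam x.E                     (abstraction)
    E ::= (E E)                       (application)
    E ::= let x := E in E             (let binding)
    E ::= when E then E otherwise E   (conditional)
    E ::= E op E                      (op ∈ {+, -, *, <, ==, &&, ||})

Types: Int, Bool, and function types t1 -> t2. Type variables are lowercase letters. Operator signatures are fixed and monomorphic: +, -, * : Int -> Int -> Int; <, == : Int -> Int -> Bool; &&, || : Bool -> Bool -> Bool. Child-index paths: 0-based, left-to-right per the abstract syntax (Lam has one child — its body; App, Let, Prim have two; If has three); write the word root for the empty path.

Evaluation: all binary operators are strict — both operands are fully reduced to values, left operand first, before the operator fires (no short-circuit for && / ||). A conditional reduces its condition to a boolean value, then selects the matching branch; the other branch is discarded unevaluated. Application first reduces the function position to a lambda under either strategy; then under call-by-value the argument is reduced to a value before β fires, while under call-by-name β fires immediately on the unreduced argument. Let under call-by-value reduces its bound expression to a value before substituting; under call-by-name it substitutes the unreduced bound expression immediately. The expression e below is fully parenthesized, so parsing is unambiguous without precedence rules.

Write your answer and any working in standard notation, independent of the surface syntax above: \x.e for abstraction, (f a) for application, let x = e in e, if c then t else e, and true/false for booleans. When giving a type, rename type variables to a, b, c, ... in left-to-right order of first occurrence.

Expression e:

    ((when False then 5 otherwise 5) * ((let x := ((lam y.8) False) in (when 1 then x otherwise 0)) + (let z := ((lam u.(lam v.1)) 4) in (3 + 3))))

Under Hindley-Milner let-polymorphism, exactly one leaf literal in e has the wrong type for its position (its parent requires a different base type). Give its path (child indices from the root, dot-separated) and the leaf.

Answer: 1.0.1.0 : 1

Trace:
  unify Bool ~ Bool
  unify Int ~ Int
  unify Int ~ Int
\y._ : a -> Int
  unify a -> Int ~ Bool -> b
  unify a ~ Bool
  unify Int ~ b
_ _ : Int
let x : Int
  unify Int ~ Bool
  FAIL: mismatch Int ~ Bool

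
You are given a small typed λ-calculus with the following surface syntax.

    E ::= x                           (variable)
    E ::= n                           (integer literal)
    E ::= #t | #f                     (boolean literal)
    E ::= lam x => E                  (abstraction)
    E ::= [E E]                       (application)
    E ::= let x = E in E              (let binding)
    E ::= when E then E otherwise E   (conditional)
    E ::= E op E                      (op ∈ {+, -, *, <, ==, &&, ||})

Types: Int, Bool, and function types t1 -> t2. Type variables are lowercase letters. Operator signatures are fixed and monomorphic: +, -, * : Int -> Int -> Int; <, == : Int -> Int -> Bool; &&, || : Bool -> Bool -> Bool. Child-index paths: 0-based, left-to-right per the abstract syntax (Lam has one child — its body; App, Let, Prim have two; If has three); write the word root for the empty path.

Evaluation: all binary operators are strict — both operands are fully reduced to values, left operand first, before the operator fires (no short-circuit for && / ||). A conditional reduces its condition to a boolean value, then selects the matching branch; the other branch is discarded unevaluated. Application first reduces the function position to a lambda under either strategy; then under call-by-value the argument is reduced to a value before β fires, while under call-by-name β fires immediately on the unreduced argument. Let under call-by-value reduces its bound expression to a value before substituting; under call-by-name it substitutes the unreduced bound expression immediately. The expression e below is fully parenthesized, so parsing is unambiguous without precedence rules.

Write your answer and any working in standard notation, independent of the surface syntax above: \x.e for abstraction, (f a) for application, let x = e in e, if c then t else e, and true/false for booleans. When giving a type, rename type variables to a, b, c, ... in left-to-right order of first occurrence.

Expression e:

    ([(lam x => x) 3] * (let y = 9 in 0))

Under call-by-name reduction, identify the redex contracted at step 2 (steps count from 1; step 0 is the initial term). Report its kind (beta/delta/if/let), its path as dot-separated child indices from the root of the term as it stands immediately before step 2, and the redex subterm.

Answer: let at 1 : (let y = 9 in 0)

Derivation:
step 0: (((\x.x) 3) * (let y = 9 in 0))
step 1: [beta@0] (3 * (let y = 9 in 0))
step 2: [let@1] (3 * 0)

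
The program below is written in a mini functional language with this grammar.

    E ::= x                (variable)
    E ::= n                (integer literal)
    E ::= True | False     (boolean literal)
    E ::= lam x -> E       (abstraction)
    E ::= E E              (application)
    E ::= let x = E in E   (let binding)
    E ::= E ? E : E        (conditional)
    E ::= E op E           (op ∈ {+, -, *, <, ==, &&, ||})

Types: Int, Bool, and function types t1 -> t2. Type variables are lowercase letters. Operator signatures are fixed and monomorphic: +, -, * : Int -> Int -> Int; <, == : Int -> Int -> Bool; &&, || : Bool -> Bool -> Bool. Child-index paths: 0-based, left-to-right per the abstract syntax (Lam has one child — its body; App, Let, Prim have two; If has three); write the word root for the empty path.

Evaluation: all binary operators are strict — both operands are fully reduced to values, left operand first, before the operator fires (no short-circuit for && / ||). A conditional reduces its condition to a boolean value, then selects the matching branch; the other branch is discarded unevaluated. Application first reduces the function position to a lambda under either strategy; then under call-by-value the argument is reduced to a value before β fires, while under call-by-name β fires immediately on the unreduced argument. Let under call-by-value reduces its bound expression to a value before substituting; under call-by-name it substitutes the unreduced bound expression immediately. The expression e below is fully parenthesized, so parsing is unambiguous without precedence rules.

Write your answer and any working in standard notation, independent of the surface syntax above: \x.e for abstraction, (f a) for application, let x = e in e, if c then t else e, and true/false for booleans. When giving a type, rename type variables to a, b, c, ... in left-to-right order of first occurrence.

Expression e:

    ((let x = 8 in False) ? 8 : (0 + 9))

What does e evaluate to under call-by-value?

Answer: 9

Trace:
step 0: (if (let x = 8 in false) then 8 else (0 + 9))
step 1: [let@0] (if false then 8 else (0 + 9))
step 2: [if@root] (0 + 9)
step 3: [delta@root] 9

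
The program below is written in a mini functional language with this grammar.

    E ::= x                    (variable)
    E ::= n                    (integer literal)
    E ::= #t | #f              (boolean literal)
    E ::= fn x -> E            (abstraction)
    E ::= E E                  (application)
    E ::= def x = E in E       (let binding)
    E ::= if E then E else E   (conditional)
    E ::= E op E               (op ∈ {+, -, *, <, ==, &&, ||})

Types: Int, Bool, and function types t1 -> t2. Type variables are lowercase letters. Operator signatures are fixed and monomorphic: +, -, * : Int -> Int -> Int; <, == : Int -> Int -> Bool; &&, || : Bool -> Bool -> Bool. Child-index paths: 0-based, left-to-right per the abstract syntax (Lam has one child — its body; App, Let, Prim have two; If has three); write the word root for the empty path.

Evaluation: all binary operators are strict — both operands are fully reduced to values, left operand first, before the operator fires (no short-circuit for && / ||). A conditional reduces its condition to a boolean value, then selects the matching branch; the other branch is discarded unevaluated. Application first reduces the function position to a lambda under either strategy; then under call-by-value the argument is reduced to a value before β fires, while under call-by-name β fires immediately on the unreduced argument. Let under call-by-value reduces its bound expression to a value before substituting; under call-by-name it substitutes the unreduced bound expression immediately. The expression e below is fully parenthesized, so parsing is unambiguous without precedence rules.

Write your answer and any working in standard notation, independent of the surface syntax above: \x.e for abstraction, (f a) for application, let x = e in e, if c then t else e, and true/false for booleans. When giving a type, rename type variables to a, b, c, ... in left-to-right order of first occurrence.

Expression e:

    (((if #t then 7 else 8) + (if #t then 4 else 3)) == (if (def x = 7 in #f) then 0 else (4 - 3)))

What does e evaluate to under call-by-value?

Trace:
step 0: (((if true then 7 else 8) + (if true then 4 else 3)) == (if (let x = 7 in false) then 0 else (4 - 3)))
step 1: [if@0.0] ((7 + (if true then 4 else 3)) == (if (let x = 7 in false) then 0 else (4 - 3)))
step 2: [if@0.1] ((7 + 4) == (if (let x = 7 in false) then 0 else (4 - 3)))
step 3: [delta@0] (11 == (if (let x = 7 in false) then 0 else (4 - 3)))
step 4: [let@1.0] (11 == (if false then 0 else (4 - 3)))
step 5: [if@1] (11 == (4 - 3))
step 6: [delta@1] (11 == 1)
step 7: [delta@root] false

Answer: false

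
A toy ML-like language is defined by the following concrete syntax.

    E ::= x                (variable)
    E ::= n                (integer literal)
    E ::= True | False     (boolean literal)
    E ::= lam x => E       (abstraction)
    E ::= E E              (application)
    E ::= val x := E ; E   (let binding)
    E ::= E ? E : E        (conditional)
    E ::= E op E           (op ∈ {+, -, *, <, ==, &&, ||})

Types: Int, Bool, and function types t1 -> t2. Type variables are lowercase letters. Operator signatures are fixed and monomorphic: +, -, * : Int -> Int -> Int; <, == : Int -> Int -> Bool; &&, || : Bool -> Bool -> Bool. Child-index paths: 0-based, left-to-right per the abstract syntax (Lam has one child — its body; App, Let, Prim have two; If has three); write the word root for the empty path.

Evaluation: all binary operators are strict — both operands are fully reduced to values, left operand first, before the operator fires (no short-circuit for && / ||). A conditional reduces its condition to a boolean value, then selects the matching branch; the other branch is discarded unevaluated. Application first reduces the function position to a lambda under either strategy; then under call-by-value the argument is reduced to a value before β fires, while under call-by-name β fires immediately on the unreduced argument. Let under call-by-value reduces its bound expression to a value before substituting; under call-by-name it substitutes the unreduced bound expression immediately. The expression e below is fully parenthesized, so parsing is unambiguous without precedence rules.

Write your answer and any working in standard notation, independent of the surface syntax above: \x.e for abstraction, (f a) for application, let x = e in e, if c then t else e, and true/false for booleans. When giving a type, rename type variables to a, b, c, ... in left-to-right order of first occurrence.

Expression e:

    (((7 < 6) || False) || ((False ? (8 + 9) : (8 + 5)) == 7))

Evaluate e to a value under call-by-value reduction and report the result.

Answer: false

Working:
step 0: (((7 < 6) || false) || ((if false then (8 + 9) else (8 + 5)) == 7))
step 1: [delta@0.0] ((false || false) || ((if false then (8 + 9) else (8 + 5)) == 7))
step 2: [delta@0] (false || ((if false then (8 + 9) else (8 + 5)) == 7))
step 3: [if@1.0] (false || ((8 + 5) == 7))
step 4: [delta@1.0] (false || (13 == 7))
step 5: [delta@1] (false || false)
step 6: [delta@root] false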